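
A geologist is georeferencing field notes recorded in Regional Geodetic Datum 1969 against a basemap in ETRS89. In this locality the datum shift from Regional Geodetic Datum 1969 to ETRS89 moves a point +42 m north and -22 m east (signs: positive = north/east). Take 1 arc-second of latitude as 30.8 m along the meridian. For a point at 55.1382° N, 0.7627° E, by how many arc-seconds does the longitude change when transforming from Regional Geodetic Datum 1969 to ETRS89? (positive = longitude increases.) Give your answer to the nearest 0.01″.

Δλ = -1.25″

At latitude 55.1382°, cos φ = 0.571599.
1″ of longitude at this latitude = 30.80 × cos φ = 17.6052 m, so Δλ = -22.0 / 17.6052 = -1.250″.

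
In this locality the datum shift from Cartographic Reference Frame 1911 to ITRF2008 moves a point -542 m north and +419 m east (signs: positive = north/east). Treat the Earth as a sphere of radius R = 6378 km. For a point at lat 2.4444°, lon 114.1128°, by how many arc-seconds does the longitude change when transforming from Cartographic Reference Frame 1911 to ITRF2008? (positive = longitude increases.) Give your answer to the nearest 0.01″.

At latitude 2.4444°, cos φ = 0.999090.
One radian of longitude at latitude φ spans R cos φ, so Δλ = ΔE / (R cos φ) = 419.0 / (6378000 × 0.999090) = 6.5754e-05 rad = 13.563″.

Δλ = 13.56″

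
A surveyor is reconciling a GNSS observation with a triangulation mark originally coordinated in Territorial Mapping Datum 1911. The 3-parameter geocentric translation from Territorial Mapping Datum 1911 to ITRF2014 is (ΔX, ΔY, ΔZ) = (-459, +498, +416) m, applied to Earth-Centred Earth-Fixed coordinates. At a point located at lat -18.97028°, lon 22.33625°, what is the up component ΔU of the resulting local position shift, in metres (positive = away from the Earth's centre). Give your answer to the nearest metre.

ΔU = -358 m

At φ = -18.97028°, λ = 22.33625°: sin φ = -0.325078, cos φ = 0.945687, sin λ = 0.380041, cos λ = 0.924969.
ΔU = cos φ cos λ·ΔX + cos φ sin λ·ΔY + sin φ·ΔZ = (0.945687)(0.924969)(-459) + (0.945687)(0.380041)(498) + (-0.325078)(416) = -357.75 m.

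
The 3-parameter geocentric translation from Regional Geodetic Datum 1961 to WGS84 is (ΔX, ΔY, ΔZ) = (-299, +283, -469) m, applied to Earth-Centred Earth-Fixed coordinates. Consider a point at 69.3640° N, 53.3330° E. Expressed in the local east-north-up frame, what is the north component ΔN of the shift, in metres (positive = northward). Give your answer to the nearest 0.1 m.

The local north axis is (−sin φ cos λ, −sin φ sin λ, cos φ), giving ΔN = 167.096 − 212.435 − 165.290 = -210.63 m.

ΔN = -210.6 m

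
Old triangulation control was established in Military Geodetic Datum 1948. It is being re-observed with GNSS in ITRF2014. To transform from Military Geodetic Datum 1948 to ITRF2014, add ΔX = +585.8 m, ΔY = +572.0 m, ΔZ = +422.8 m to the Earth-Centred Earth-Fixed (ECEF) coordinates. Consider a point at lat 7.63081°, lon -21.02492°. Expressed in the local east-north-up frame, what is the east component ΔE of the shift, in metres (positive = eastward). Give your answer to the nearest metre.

ΔE = 744 m

At φ = 7.63081°, λ = -21.02492°: sin φ = 0.132789, cos φ = 0.991144, sin λ = -0.358774, cos λ = 0.933424.
ΔE = −sin λ·ΔX + cos λ·ΔY = −(-0.358774)·(585.8) + (0.933424)·(572.0) = 744.09 m.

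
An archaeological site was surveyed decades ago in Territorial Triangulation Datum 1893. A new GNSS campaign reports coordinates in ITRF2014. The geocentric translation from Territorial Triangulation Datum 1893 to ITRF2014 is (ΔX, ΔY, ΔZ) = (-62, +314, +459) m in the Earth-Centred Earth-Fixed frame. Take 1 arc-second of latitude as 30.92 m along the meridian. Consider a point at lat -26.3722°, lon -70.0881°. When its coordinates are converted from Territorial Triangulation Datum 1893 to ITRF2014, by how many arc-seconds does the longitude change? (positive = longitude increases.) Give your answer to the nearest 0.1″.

Δλ = 1.8″

sin φ = -0.444201, cos φ = 0.895927, sin λ = -0.940217, cos λ = 0.340575.
East component: ΔE = −sin λ·ΔX + cos λ·ΔY = −(-0.940217)(-62) + (0.340575)(314) = 48.65 m.
1° of latitude spans 3600 × 30.92 = 111312 m; at latitude φ, 1° of longitude spans that × cos φ = 99727.5 m, so Δλ = 48.65 / 99727.5 × 3600 = 1.756″.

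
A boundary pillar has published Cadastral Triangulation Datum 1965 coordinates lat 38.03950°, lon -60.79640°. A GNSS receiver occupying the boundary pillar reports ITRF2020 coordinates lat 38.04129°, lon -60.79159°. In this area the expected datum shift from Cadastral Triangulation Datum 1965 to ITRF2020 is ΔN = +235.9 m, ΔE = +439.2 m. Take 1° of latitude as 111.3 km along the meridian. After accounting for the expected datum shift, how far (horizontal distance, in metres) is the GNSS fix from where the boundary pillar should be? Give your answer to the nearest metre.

41 m

Observed coordinate differences: Δφ = +0.00179°, Δλ = +0.00481°.
Converting to metres (1° lat = 111300 m, cos φ = 0.787586): observed ΔN = 199.2 m, observed ΔE = 421.6 m.
Subtracting the expected shift leaves a residual of 199.2 − (235.9) = -36.7 m north and 421.6 − (439.2) = -17.6 m east.
Residual distance = √((-36.7)² + (-17.6)²) = 40.7 m.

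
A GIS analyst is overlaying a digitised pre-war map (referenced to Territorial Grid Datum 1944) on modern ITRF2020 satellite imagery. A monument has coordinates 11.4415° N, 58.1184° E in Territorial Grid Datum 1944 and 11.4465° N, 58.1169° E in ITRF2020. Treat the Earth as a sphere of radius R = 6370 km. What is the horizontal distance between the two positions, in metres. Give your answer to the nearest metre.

579 m

Δφ = 11.4465° − 11.4415° = +0.0050°; Δλ = 58.1169° − 58.1184° = -0.0015°.
1° along a meridian = πR/180 = 111177 m.
ΔN = Δφ × 111177 = 555.9 m; ΔE = Δλ × 111177 × cos(11.4415°) = -0.0015 × 111177 × 0.980128 = -163.5 m.
Distance = √(ΔE² + ΔN²) = √((-163.5)² + 555.9²) = 579.4 m.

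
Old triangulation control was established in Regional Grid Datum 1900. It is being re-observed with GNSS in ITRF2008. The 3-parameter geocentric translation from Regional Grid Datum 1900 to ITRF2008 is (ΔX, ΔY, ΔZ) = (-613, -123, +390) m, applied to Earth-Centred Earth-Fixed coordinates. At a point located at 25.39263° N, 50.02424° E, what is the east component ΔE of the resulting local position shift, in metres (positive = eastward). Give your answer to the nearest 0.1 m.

ΔE = 390.7 m

At φ = 25.39263°, λ = 50.02424°: sin φ = 0.428819, cos φ = 0.903390, sin λ = 0.766316, cos λ = 0.642463.
ΔE = −sin λ·ΔX + cos λ·ΔY = −(0.766316)·(-613) + (0.642463)·(-123) = 390.73 m.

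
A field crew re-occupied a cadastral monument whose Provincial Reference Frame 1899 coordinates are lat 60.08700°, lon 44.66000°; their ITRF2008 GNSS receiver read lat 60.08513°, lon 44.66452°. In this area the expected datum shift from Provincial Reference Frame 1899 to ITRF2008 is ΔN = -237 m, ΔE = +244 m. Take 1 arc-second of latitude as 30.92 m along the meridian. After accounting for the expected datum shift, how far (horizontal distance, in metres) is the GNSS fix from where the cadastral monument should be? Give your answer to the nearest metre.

30 m

Observed coordinate differences: Δφ = -0.00187°, Δλ = +0.00452°.
Converting to metres (1° lat = 111312 m, cos φ = 0.498684): observed ΔN = -208.2 m, observed ΔE = 250.9 m.
Subtracting the expected shift leaves a residual of -208.2 − (-237) = 28.8 m north and 250.9 − (244) = 6.9 m east.
Residual distance = √(28.8² + 6.9²) = 29.7 m.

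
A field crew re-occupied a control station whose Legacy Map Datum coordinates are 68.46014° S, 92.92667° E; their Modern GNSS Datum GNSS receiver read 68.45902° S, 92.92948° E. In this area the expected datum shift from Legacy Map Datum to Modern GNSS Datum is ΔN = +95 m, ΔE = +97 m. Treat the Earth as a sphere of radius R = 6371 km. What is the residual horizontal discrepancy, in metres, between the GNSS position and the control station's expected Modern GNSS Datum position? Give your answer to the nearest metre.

Observed coordinate differences: Δφ = +0.00112°, Δλ = +0.00281°.
Converting to metres (1° lat = 111195 m, cos φ = 0.367148): observed ΔN = 124.5 m, observed ΔE = 114.7 m.
Subtracting the expected shift leaves a residual of 124.5 − (95) = 29.5 m north and 114.7 − (97) = 17.7 m east.
Residual distance = √(29.5² + 17.7²) = 34.4 m.

34 m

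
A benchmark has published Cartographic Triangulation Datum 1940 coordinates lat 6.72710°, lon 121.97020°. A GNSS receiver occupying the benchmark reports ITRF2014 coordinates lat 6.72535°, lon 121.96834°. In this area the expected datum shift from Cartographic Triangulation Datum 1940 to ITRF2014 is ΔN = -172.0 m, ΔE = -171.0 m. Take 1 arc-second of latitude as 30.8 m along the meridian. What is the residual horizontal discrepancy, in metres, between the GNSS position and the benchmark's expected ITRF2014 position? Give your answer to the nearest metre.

40 m

Observed coordinate differences: Δφ = -0.00175°, Δλ = -0.00186°.
Converting to metres (1° lat = 110880 m, cos φ = 0.993115): observed ΔN = -194.0 m, observed ΔE = -204.8 m.
Subtracting the expected shift leaves a residual of -194.0 − (-172.0) = -22.0 m north and -204.8 − (-171.0) = -33.8 m east.
Residual distance = √((-22.0)² + (-33.8)²) = 40.4 m.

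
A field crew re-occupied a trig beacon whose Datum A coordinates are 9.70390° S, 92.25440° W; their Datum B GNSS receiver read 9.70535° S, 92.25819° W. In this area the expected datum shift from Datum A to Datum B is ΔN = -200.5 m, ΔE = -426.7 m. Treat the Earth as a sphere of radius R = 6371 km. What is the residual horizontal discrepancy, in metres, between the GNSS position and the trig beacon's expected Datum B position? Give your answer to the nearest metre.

41 m

Observed coordinate differences: Δφ = -0.00145°, Δλ = -0.00379°.
Converting to metres (1° lat = 111195 m, cos φ = 0.985692): observed ΔN = -161.2 m, observed ΔE = -415.4 m.
Subtracting the expected shift leaves a residual of -161.2 − (-200.5) = 39.3 m north and -415.4 − (-426.7) = 11.3 m east.
Residual distance = √(39.3² + 11.3²) = 40.9 m.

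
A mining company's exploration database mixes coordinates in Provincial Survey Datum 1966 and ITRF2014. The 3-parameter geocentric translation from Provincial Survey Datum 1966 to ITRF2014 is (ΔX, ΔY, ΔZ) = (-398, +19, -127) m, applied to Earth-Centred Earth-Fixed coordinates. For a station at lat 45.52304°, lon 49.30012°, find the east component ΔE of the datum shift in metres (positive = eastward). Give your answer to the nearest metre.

ΔE = 314 m

At φ = 45.52304°, λ = 49.30012°: sin φ = 0.713532, cos φ = 0.700622, sin λ = 0.758136, cos λ = 0.652097.
ΔE = −sin λ·ΔX + cos λ·ΔY = −(0.758136)·(-398) + (0.652097)·(19) = 314.13 m.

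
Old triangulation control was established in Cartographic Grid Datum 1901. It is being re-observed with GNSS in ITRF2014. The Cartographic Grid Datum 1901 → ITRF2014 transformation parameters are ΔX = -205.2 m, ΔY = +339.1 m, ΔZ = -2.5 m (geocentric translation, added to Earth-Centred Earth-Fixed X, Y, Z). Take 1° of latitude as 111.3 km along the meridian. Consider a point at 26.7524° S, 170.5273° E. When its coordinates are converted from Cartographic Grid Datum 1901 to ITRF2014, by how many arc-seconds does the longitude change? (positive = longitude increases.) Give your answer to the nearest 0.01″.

sin φ = -0.450136, cos φ = 0.892960, sin λ = 0.164578, cos λ = -0.986364.
East component: ΔE = −sin λ·ΔX + cos λ·ΔY = −(0.164578)(-205.2) + (-0.986364)(339.1) = -300.70 m.
1° of latitude spans 111300 m; at latitude φ, 1° of longitude spans that × cos φ = 99386.5 m, so Δλ = -300.70 / 99386.5 × 3600 = -10.892″.

Δλ = -10.89″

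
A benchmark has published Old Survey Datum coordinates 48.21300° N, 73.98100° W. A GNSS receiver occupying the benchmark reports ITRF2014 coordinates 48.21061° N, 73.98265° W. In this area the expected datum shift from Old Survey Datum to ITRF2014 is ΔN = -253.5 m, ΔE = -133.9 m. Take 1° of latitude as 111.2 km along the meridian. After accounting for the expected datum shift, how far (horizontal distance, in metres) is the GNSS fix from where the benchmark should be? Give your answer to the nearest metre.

17 m

Observed coordinate differences: Δφ = -0.00239°, Δλ = -0.00165°.
Converting to metres (1° lat = 111200 m, cos φ = 0.666363): observed ΔN = -265.8 m, observed ΔE = -122.3 m.
Subtracting the expected shift leaves a residual of -265.8 − (-253.5) = -12.3 m north and -122.3 − (-133.9) = 11.6 m east.
Residual distance = √((-12.3)² + 11.6²) = 16.9 m.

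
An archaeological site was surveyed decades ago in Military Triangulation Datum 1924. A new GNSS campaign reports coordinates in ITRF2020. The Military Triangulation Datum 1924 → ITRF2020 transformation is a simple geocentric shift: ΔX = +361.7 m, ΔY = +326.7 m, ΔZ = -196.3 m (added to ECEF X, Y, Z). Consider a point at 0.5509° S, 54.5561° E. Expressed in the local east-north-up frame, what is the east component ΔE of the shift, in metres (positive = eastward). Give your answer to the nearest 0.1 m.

The local east axis at (φ, λ) is (−sin λ, cos λ, 0), so ΔE = −sin(54.5561°)·361.7 + cos(54.5561°)·326.7 = -105.22 m.

ΔE = -105.2 m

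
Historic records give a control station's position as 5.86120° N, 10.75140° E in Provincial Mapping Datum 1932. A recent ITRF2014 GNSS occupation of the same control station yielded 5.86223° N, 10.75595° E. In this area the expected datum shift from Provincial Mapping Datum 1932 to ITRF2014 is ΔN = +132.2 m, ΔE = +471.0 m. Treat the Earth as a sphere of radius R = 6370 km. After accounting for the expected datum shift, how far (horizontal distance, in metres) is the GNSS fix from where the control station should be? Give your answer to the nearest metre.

Observed coordinate differences: Δφ = +0.00103°, Δλ = +0.00455°.
Converting to metres (1° lat = 111177 m, cos φ = 0.994772): observed ΔN = 114.5 m, observed ΔE = 503.2 m.
Subtracting the expected shift leaves a residual of 114.5 − (132.2) = -17.7 m north and 503.2 − (471.0) = 32.2 m east.
Residual distance = √((-17.7)² + 32.2²) = 36.7 m.

37 m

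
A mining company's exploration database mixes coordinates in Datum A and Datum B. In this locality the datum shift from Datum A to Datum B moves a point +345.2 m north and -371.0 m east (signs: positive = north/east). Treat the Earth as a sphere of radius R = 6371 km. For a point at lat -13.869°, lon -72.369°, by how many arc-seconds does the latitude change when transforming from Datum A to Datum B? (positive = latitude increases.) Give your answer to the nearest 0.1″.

On a sphere of radius R, 1 rad of latitude = R, so Δφ = ΔN / R = 345.2 / 6371000 = 5.4183e-05 rad = 11.176″.

Δφ = 11.2″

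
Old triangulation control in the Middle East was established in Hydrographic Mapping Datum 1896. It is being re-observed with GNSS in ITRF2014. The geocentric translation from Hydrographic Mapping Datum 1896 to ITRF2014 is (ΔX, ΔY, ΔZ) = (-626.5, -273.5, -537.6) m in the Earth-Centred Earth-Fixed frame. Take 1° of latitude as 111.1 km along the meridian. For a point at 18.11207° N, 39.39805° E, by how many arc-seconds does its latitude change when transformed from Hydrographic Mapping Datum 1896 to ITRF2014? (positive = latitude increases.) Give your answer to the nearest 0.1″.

sin φ = 0.310877, cos φ = 0.950450, sin λ = 0.634704, cos λ = 0.772755.
North component: ΔN = −sin φ cos λ·ΔX − sin φ sin λ·ΔY + cos φ·ΔZ = −(0.310877)(0.772755)(-626.5) − (0.310877)(0.634704)(-273.5) + (0.950450)(-537.6) = -306.49 m.
1° of latitude spans 111100 m, so Δφ = -306.49 / 111100 × 3600 = -9.931″.

Δφ = -9.9″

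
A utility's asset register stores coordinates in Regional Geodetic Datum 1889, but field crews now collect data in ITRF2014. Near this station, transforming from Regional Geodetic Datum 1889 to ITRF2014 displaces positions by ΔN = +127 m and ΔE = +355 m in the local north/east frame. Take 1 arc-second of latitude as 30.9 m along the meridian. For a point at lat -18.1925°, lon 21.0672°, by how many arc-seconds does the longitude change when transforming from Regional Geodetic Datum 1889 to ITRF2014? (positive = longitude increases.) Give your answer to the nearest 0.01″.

Δλ = 12.09″

At latitude -18.1925°, cos φ = 0.950013.
1″ of longitude at this latitude = 30.90 × cos φ = 29.3554 m, so Δλ = 355.0 / 29.3554 = 12.093″.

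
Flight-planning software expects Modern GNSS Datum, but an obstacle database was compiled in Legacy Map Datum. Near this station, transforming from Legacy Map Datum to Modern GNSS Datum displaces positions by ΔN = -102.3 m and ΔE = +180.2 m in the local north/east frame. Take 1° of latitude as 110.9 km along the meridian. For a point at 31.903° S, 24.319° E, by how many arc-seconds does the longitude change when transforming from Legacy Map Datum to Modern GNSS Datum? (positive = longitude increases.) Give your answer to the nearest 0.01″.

At latitude -31.903°, cos φ = 0.848944.
1° of longitude at this latitude = 110.9 × cos φ = 94.15 km, so Δλ = 180.2 / 94147.9 = 0.0019140° = 6.890″.

Δλ = 6.89″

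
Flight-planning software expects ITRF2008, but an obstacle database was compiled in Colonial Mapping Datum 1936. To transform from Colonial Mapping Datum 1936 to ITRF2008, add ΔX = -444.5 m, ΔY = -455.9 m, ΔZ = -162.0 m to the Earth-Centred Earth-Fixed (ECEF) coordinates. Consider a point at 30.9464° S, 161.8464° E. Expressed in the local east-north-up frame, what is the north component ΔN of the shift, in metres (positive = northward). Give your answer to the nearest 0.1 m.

The local north axis is (−sin φ cos λ, −sin φ sin λ, cos φ), giving ΔN = 217.200 − 73.043 − 138.939 = 5.22 m.

ΔN = 5.2 m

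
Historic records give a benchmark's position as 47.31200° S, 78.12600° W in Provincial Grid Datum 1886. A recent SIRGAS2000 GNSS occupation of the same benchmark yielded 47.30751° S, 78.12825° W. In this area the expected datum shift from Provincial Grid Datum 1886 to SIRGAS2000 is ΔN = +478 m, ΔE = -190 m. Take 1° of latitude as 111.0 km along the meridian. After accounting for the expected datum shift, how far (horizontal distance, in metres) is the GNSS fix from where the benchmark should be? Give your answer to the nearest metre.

29 m

Observed coordinate differences: Δφ = +0.00449°, Δλ = -0.00225°.
Converting to metres (1° lat = 111000 m, cos φ = 0.678006): observed ΔN = 498.4 m, observed ΔE = -169.3 m.
Subtracting the expected shift leaves a residual of 498.4 − (478) = 20.4 m north and -169.3 − (-190) = 20.7 m east.
Residual distance = √(20.4² + 20.7²) = 29.0 m.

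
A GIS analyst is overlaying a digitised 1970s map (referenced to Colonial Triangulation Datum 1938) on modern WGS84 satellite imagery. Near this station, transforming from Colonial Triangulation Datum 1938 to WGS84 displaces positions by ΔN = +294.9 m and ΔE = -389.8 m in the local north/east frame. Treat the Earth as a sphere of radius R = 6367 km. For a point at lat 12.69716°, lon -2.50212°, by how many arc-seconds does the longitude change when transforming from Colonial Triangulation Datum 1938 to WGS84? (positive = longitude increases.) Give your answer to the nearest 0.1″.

Δλ = -12.9″

At latitude 12.69716°, cos φ = 0.975545.
One radian of longitude at latitude φ spans R cos φ, so Δλ = ΔE / (R cos φ) = -389.8 / (6367000 × 0.975545) = -6.2757e-05 rad = -12.944″.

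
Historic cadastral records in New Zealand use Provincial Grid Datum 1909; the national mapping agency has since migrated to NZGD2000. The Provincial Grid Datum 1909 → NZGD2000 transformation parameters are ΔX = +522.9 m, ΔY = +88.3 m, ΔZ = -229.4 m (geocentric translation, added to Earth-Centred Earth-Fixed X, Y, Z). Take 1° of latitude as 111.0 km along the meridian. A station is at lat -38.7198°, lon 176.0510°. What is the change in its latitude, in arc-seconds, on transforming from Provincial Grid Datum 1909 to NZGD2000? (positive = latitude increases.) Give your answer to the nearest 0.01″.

sin φ = -0.625512, cos φ = 0.780214, sin λ = 0.068868, cos λ = -0.997626.
North component: ΔN = −sin φ cos λ·ΔX − sin φ sin λ·ΔY + cos φ·ΔZ = −(-0.625512)(-0.997626)(522.9) − (-0.625512)(0.068868)(88.3) + (0.780214)(-229.4) = -501.48 m.
1° of latitude spans 111000 m, so Δφ = -501.48 / 111000 × 3600 = -16.264″.

Δφ = -16.26″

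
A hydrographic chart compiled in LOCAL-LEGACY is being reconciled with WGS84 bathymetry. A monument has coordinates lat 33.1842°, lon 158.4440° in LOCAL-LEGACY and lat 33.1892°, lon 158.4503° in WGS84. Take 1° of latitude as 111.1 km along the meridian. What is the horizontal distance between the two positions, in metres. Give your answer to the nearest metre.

807 m

Δφ = 33.1892° − 33.1842° = +0.0050°; Δλ = 158.4503° − 158.4440° = +0.0063°.
ΔN = Δφ × 111100 = 555.5 m; ΔE = Δλ × 111100 × cos(33.1842°) = +0.0063 × 111100 × 0.836915 = 585.8 m.
Distance = √(ΔE² + ΔN²) = √(585.8² + 555.5²) = 807.3 m.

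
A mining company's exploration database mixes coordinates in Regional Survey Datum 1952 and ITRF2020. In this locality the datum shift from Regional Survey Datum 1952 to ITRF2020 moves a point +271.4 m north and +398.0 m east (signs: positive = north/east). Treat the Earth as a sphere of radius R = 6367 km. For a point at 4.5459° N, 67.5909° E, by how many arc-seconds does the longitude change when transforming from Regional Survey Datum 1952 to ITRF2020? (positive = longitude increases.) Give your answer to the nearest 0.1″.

Δλ = 12.9″

At latitude 4.5459°, cos φ = 0.996854.
One radian of longitude at latitude φ spans R cos φ, so Δλ = ΔE / (R cos φ) = 398.0 / (6367000 × 0.996854) = 6.2707e-05 rad = 12.934″.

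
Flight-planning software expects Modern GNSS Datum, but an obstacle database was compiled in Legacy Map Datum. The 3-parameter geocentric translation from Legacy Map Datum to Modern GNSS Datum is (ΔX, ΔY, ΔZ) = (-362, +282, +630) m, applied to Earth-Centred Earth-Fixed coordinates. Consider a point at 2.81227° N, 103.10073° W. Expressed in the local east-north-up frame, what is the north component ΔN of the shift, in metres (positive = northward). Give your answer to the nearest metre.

ΔN = 639 m

The local north axis is (−sin φ cos λ, −sin φ sin λ, cos φ), giving ΔN = -4.026 + 13.476 + 629.241 = 638.69 m.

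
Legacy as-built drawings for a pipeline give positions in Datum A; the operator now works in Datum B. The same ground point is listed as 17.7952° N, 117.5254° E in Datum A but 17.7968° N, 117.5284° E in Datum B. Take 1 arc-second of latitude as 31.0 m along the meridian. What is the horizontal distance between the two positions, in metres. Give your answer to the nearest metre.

365 m

Δφ = 17.7968° − 17.7952° = +0.0016°; Δλ = 117.5284° − 117.5254° = +0.0030°.
1° of latitude = 3600 × 31.00 = 111600 m.
ΔN = Δφ × 111600 = 178.6 m; ΔE = Δλ × 111600 × cos(17.7952°) = +0.0030 × 111600 × 0.952155 = 318.8 m.
Distance = √(ΔE² + ΔN²) = √(318.8² + 178.6²) = 365.4 m.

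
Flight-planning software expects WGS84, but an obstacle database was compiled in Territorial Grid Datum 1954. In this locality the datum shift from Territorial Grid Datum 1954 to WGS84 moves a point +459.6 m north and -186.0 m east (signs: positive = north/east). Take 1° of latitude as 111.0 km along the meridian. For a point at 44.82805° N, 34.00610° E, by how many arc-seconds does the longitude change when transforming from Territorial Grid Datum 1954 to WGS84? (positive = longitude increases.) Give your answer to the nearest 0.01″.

Δλ = -8.51″

At latitude 44.82805°, cos φ = 0.709226.
1° of longitude at this latitude = 111.0 × cos φ = 78.72 km, so Δλ = -186.0 / 78724.1 = -0.0023627° = -8.506″.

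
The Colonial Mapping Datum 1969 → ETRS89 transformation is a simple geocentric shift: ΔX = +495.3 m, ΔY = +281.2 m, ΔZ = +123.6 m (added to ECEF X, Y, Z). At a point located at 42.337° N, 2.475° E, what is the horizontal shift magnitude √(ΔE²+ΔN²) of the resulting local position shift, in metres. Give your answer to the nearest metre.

360 m

The local east axis at (φ, λ) is (−sin λ, cos λ, 0), so ΔE = −sin(2.475°)·495.3 + cos(2.475°)·281.2 = 259.55 m.
The local north axis is (−sin φ cos λ, −sin φ sin λ, cos φ), giving ΔN = -333.268 − 8.178 + 91.365 = -250.08 m.
Horizontal magnitude = √(ΔE² + ΔN²) = √(259.55² + (-250.08)²) = 360.43 m.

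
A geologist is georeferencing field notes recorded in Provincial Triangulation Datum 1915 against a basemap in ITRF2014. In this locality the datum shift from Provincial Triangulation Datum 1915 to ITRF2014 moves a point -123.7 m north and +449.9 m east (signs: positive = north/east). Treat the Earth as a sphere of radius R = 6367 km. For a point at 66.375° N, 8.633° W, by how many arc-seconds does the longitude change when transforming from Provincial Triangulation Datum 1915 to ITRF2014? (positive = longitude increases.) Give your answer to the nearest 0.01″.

At latitude 66.375°, cos φ = 0.400749.
One radian of longitude at latitude φ spans R cos φ, so Δλ = ΔE / (R cos φ) = 449.9 / (6367000 × 0.400749) = 1.7632e-04 rad = 36.369″.

Δλ = 36.37″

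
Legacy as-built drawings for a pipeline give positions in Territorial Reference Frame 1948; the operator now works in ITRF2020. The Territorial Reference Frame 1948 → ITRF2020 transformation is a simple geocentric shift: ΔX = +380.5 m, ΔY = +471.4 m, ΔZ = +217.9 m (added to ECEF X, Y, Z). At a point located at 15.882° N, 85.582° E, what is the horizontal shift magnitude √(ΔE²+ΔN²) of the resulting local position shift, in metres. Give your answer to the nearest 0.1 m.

At φ = 15.882°, λ = 85.582°: sin φ = 0.273657, cos φ = 0.961827, sin λ = 0.997029, cos λ = 0.077032.
ΔE = −sin λ·ΔX + cos λ·ΔY = −(0.997029)·(380.5) + (0.077032)·(471.4) = -343.06 m.
ΔN = −sin φ cos λ·ΔX − sin φ sin λ·ΔY + cos φ·ΔZ = −(0.273657)(0.077032)(380.5) − (0.273657)(0.997029)(471.4) + (0.961827)(217.9) = 72.94 m.
Horizontal magnitude = √(ΔE² + ΔN²) = √((-343.06)² + 72.94²) = 350.73 m.

350.7 m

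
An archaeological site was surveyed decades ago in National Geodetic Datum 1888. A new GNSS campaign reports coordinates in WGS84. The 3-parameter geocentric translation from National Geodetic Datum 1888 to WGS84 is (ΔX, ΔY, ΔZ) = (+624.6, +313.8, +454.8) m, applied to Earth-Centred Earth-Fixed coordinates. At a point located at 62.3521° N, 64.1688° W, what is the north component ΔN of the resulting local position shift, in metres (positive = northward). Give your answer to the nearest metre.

The local north axis is (−sin φ cos λ, −sin φ sin λ, cos φ), giving ΔN = -241.076 + 250.195 + 211.044 = 220.16 m.

ΔN = 220 m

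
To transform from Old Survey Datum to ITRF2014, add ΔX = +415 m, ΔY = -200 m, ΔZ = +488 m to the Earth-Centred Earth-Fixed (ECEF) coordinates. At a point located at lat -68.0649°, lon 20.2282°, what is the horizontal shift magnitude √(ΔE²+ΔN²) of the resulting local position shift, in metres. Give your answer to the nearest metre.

At φ = -68.0649°, λ = 20.2282°: sin φ = -0.927608, cos φ = 0.373556, sin λ = 0.345760, cos λ = 0.938323.
ΔE = −sin λ·ΔX + cos λ·ΔY = −(0.345760)·(415) + (0.938323)·(-200) = -331.16 m.
ΔN = −sin φ cos λ·ΔX − sin φ sin λ·ΔY + cos φ·ΔZ = −(-0.927608)(0.938323)(415) − (-0.927608)(0.345760)(-200) + (0.373556)(488) = 479.36 m.
Horizontal magnitude = √(ΔE² + ΔN²) = √((-331.16)² + 479.36²) = 582.63 m.

583 m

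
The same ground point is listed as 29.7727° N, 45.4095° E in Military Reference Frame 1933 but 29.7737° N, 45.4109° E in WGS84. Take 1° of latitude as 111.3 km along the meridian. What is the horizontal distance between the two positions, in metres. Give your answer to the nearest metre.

Δφ = 29.7737° − 29.7727° = +0.0010°; Δλ = 45.4109° − 45.4095° = +0.0014°.
ΔN = Δφ × 111300 = 111.3 m; ΔE = Δλ × 111300 × cos(29.7727°) = +0.0014 × 111300 × 0.868002 = 135.3 m.
Distance = √(ΔE² + ΔN²) = √(135.3² + 111.3²) = 175.2 m.

175 m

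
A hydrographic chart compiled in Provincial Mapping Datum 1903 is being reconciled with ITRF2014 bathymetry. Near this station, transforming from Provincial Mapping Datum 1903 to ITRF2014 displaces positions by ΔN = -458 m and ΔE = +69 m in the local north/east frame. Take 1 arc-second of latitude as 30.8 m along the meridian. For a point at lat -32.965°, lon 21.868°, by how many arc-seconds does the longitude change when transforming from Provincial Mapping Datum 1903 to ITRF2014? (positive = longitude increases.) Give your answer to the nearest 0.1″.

At latitude -32.965°, cos φ = 0.839003.
1″ of longitude at this latitude = 30.80 × cos φ = 25.8413 m, so Δλ = 69.0 / 25.8413 = 2.670″.

Δλ = 2.7″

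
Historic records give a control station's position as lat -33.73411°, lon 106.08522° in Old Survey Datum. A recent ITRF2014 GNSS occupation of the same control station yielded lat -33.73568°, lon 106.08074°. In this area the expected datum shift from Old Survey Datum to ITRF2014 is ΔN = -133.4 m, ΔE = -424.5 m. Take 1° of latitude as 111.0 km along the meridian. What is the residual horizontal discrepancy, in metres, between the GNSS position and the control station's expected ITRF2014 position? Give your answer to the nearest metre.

42 m

Observed coordinate differences: Δφ = -0.00157°, Δλ = -0.00448°.
Converting to metres (1° lat = 111000 m, cos φ = 0.831624): observed ΔN = -174.3 m, observed ΔE = -413.5 m.
Subtracting the expected shift leaves a residual of -174.3 − (-133.4) = -40.9 m north and -413.5 − (-424.5) = 11.0 m east.
Residual distance = √((-40.9)² + 11.0²) = 42.3 m.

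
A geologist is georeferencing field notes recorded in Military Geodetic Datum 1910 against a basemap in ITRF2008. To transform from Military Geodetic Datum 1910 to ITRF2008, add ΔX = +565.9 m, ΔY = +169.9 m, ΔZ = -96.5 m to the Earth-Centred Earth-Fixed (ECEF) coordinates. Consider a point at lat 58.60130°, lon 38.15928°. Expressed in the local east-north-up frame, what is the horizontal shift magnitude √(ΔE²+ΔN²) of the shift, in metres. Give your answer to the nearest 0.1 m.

The local east axis at (φ, λ) is (−sin λ, cos λ, 0), so ΔE = −sin(38.15928°)·565.9 + cos(38.15928°)·169.9 = -216.05 m.
The local north axis is (−sin φ cos λ, −sin φ sin λ, cos φ), giving ΔN = -379.806 − 89.601 − 50.276 = -519.68 m.
Horizontal magnitude = √(ΔE² + ΔN²) = √((-216.05)² + (-519.68)²) = 562.80 m.

562.8 m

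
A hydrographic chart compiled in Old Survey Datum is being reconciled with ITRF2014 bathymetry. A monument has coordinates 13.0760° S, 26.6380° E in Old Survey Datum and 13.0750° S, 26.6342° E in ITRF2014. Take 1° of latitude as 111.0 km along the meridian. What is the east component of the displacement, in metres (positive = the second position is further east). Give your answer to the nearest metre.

ΔE = -411 m

Δφ = -13.0750° − -13.0760° = +0.0010°; Δλ = 26.6342° − 26.6380° = -0.0038°.
ΔN = Δφ × 111000 = 111.0 m; ΔE = Δλ × 111000 × cos(-13.0760°) = -0.0038 × 111000 × 0.974071 = -410.9 m.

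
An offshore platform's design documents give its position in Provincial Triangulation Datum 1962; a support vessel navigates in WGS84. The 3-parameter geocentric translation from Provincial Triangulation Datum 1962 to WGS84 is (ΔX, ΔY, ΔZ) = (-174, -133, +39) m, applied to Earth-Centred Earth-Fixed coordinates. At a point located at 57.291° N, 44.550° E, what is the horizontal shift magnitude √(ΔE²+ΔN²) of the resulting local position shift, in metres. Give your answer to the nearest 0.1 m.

205.7 m

At φ = 57.291°, λ = 44.550°: sin φ = 0.841426, cos φ = 0.540372, sin λ = 0.701531, cos λ = 0.712639.
ΔE = −sin λ·ΔX + cos λ·ΔY = −(0.701531)·(-174) + (0.712639)·(-133) = 27.29 m.
ΔN = −sin φ cos λ·ΔX − sin φ sin λ·ΔY + cos φ·ΔZ = −(0.841426)(0.712639)(-174) − (0.841426)(0.701531)(-133) + (0.540372)(39) = 203.92 m.
Horizontal magnitude = √(ΔE² + ΔN²) = √(27.29² + 203.92²) = 205.74 m.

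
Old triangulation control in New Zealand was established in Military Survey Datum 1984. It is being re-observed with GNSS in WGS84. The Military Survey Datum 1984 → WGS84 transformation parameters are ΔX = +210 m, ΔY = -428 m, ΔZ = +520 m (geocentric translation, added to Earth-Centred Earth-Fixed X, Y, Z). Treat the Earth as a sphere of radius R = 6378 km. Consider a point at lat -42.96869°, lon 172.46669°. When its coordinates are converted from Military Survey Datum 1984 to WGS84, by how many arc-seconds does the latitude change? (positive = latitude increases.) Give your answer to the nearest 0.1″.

sin φ = -0.681599, cos φ = 0.731726, sin λ = 0.131103, cos λ = -0.991369.
North component: ΔN = −sin φ cos λ·ΔX − sin φ sin λ·ΔY + cos φ·ΔZ = −(-0.681599)(-0.991369)(210) − (-0.681599)(0.131103)(-428) + (0.731726)(520) = 200.35 m.
1° of latitude spans πR/180 = 111317 m, so Δφ = 200.35 / 111317 × 3600 = 6.479″.

Δφ = 6.5″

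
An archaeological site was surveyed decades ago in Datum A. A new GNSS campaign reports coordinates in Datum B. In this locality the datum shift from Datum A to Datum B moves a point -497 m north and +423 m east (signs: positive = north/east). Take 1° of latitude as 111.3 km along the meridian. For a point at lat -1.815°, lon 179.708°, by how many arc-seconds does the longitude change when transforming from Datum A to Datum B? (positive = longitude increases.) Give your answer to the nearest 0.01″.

At latitude -1.815°, cos φ = 0.999498.
1° of longitude at this latitude = 111.3 × cos φ = 111.24 km, so Δλ = 423.0 / 111244.2 = 0.0038024° = 13.689″.

Δλ = 13.69″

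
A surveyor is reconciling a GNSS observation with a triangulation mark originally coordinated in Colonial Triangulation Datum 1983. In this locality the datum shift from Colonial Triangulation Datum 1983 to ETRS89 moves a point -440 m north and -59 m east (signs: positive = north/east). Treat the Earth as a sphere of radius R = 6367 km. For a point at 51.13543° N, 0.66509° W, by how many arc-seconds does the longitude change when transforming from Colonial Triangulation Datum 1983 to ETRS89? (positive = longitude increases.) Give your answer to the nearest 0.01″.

At latitude 51.13543°, cos φ = 0.627482.
One radian of longitude at latitude φ spans R cos φ, so Δλ = ΔE / (R cos φ) = -59.0 / (6367000 × 0.627482) = -1.4768e-05 rad = -3.046″.

Δλ = -3.05″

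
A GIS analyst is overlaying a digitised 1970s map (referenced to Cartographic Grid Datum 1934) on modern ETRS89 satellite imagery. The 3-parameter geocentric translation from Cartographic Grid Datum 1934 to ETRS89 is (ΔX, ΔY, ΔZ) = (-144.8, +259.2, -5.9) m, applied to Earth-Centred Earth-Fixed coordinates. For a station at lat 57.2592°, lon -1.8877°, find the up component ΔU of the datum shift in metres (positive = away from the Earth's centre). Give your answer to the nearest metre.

At φ = 57.2592°, λ = -1.8877°: sin φ = 0.841126, cos φ = 0.540839, sin λ = -0.032941, cos λ = 0.999457.
ΔU = cos φ cos λ·ΔX + cos φ sin λ·ΔY + sin φ·ΔZ = (0.540839)(0.999457)(-144.8) + (0.540839)(-0.032941)(259.2) + (0.841126)(-5.9) = -87.85 m.

ΔU = -88 m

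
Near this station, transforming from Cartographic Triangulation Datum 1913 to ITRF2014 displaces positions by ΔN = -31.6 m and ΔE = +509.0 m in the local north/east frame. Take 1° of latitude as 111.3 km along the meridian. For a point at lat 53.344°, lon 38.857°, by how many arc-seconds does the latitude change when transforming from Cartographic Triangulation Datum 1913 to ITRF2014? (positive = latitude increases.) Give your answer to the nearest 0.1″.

1° of latitude = 111.3 km, so Δφ = -31.6 / 111300 = -0.0002839° = -1.022″.

Δφ = -1.0″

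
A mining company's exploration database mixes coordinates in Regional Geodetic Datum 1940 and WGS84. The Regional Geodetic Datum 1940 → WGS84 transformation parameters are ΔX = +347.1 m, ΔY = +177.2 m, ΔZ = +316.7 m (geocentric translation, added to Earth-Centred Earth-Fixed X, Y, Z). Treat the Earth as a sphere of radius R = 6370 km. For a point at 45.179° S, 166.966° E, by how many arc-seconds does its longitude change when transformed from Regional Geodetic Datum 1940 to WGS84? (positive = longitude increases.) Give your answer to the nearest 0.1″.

sin φ = -0.709312, cos φ = 0.704894, sin λ = 0.225529, cos λ = -0.974236.
East component: ΔE = −sin λ·ΔX + cos λ·ΔY = −(0.225529)(347.1) + (-0.974236)(177.2) = -250.92 m.
1° of latitude spans πR/180 = 111177 m; at latitude φ, 1° of longitude spans that × cos φ = 78368.4 m, so Δλ = -250.92 / 78368.4 × 3600 = -11.526″.

Δλ = -11.5″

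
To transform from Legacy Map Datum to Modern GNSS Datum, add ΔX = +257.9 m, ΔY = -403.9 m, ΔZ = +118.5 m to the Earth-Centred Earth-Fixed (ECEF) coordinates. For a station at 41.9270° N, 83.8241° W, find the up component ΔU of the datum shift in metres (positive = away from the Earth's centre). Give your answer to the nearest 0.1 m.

ΔU = 398.6 m

The local up (radial) axis is (cos φ cos λ, cos φ sin λ, sin φ), giving ΔU = 20.642 + 298.756 + 79.180 = 398.58 m.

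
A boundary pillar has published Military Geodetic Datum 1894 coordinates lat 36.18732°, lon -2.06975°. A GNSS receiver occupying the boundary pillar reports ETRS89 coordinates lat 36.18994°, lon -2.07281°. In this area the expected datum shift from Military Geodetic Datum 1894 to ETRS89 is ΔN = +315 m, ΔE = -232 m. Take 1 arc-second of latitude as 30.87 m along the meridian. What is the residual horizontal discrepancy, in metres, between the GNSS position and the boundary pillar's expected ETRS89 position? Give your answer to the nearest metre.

49 m

Observed coordinate differences: Δφ = +0.00262°, Δλ = -0.00306°.
Converting to metres (1° lat = 111132 m, cos φ = 0.807091): observed ΔN = 291.2 m, observed ΔE = -274.5 m.
Subtracting the expected shift leaves a residual of 291.2 − (315) = -23.8 m north and -274.5 − (-232) = -42.5 m east.
Residual distance = √((-23.8)² + (-42.5)²) = 48.7 m.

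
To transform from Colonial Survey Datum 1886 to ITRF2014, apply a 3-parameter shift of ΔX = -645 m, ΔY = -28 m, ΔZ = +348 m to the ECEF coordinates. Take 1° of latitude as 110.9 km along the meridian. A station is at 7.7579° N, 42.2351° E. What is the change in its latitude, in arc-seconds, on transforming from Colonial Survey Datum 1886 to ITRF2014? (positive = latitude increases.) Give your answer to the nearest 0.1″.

sin φ = 0.134988, cos φ = 0.990847, sin λ = 0.672174, cos λ = 0.740393.
North component: ΔN = −sin φ cos λ·ΔX − sin φ sin λ·ΔY + cos φ·ΔZ = −(0.134988)(0.740393)(-645) − (0.134988)(0.672174)(-28) + (0.990847)(348) = 411.82 m.
1° of latitude spans 110900 m, so Δφ = 411.82 / 110900 × 3600 = 13.368″.

Δφ = 13.4″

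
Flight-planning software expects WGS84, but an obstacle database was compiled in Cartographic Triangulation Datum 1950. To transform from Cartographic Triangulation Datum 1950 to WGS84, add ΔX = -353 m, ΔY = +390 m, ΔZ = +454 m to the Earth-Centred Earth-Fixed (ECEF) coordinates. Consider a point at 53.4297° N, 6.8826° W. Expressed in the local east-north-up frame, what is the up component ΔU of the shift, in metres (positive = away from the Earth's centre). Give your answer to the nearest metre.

ΔU = 128 m

At φ = 53.4297°, λ = -6.8826°: sin φ = 0.803126, cos φ = 0.595809, sin λ = -0.119835, cos λ = 0.992794.
ΔU = cos φ cos λ·ΔX + cos φ sin λ·ΔY + sin φ·ΔZ = (0.595809)(0.992794)(-353) + (0.595809)(-0.119835)(390) + (0.803126)(454) = 127.97 m.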